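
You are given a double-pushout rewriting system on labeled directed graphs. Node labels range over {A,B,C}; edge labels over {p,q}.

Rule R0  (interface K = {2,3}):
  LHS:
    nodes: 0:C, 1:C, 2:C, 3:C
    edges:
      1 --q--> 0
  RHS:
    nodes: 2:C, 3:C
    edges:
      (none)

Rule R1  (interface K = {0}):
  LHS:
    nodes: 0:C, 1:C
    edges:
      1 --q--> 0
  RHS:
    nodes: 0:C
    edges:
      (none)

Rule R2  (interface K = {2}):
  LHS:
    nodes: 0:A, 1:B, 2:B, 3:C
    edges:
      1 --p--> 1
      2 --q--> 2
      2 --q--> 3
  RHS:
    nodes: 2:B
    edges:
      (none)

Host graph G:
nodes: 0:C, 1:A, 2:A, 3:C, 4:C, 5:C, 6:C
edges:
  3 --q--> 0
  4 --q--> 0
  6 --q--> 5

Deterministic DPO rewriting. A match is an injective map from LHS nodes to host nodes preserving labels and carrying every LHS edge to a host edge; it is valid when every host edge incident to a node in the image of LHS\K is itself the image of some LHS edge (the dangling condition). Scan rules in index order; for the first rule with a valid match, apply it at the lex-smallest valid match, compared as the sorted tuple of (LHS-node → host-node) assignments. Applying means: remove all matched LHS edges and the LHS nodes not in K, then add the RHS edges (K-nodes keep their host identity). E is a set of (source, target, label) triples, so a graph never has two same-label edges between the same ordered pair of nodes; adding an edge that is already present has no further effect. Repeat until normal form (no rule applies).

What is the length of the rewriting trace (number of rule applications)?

Answer: 3

Steps:
initial: |V|=7 |E|=3  E = 3-q->0 4-q->0 6-q->5
step 1: apply R0 at {0↦5, 1↦6, 2↦0, 3↦3}  → |V|=5 |E|=2  E = 3-q->0 4-q->0
step 2: apply R1 at {0↦0, 1↦3}  → |V|=4 |E|=1  E = 4-q->0
step 3: apply R1 at {0↦0, 1↦4}  → |V|=3 |E|=0  E = ∅
normal form: no rule applies after step 3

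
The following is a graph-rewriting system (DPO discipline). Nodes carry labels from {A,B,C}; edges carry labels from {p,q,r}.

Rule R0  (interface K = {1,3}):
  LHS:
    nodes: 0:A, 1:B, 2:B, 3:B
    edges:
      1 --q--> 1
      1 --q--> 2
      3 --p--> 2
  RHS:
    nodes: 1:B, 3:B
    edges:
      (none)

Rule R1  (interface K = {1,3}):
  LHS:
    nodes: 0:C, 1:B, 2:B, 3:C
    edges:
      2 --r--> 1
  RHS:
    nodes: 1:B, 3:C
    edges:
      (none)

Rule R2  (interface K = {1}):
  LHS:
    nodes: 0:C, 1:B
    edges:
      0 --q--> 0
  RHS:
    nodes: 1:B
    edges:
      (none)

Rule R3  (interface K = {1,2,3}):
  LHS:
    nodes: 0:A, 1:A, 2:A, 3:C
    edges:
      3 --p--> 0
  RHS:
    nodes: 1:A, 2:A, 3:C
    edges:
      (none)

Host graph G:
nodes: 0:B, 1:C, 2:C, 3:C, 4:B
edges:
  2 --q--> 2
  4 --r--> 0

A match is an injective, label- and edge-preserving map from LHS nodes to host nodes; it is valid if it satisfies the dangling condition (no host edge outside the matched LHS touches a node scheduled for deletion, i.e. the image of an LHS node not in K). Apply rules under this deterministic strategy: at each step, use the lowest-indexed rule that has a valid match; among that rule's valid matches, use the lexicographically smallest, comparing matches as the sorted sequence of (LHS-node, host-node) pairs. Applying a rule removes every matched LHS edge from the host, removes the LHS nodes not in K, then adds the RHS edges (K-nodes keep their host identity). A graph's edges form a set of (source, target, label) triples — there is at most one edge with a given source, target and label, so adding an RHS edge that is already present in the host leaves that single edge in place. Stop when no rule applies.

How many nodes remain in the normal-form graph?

Answer: 2

Derivation:
start.  V:5 E:2  edges: 2-q->2 4-r->0
1. fire R1 via {0↦1, 1↦0, 2↦4, 3↦2}  →  V:3 E:1  edges: 2-q->2
2. fire R2 via {0↦2, 1↦0}  →  V:2 E:0  edges: ∅
halt: no rule applies after step 2
NF nodes: {0:B, 3:C}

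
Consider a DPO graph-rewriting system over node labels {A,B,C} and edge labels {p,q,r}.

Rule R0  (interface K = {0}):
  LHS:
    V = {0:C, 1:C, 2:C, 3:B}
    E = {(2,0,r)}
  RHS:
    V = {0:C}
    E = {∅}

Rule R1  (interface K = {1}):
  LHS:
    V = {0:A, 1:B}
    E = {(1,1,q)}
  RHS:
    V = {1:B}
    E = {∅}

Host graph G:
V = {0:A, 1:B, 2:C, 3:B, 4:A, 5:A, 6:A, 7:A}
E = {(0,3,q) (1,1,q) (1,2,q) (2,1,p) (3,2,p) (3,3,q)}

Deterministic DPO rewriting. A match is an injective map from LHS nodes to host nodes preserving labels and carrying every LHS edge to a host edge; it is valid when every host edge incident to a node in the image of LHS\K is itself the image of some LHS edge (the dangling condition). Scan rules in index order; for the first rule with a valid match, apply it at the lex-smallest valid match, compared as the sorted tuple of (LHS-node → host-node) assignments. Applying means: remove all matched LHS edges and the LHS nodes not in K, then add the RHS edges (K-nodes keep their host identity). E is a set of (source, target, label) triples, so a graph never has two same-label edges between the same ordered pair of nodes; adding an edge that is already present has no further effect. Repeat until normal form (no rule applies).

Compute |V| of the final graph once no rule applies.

[0] host  ⇒  8 nodes, 6 edges  {0-q->3 1-q->1 1-q->2 2-p->1 3-p->2 3-q->3}
[1] R1 @ {0↦4, 1↦1}  ⇒  7 nodes, 5 edges  {0-q->3 1-q->2 2-p->1 3-p->2 3-q->3}
[2] R1 @ {0↦5, 1↦3}  ⇒  6 nodes, 4 edges  {0-q->3 1-q->2 2-p->1 3-p->2}
halt: no rule applies after step 2
NF nodes: {0:A, 1:B, 2:C, 3:B, 6:A, 7:A}

Answer: 6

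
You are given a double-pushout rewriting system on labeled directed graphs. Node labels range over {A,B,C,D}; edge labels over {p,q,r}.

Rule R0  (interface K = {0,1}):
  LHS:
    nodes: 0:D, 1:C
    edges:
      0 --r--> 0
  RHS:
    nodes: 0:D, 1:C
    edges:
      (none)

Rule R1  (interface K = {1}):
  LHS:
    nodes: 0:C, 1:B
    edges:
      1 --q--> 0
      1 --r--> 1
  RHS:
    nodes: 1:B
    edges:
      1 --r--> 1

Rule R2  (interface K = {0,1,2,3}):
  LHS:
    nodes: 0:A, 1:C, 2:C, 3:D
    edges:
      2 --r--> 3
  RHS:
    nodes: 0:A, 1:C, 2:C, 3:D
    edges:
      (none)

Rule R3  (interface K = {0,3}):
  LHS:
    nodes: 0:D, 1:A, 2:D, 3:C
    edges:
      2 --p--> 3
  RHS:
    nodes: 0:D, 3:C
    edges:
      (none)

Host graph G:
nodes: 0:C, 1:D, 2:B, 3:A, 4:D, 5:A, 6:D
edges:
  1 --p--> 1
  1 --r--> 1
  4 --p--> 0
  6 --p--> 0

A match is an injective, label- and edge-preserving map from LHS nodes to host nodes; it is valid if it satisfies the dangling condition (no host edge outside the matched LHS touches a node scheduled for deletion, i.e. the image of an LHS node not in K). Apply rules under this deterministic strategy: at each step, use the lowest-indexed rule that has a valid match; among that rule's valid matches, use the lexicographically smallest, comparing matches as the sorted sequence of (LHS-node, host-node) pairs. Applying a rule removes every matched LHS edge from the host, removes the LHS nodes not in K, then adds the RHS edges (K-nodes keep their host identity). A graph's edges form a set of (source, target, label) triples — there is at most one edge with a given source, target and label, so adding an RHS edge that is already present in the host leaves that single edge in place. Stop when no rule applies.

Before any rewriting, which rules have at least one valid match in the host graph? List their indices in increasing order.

R0: 1 valid match — {0↦1, 1↦0}
R1: no valid match — LHS pattern not found
R2: no valid match — LHS pattern not found
R3: 8 valid matches — {0↦1, 1↦3, 2↦4, 3↦0}, {0↦1, 1↦3, 2↦6, 3↦0}, {0↦1, 1↦5, 2↦4, 3↦0} (+5 more)

Answer: [R0,R3]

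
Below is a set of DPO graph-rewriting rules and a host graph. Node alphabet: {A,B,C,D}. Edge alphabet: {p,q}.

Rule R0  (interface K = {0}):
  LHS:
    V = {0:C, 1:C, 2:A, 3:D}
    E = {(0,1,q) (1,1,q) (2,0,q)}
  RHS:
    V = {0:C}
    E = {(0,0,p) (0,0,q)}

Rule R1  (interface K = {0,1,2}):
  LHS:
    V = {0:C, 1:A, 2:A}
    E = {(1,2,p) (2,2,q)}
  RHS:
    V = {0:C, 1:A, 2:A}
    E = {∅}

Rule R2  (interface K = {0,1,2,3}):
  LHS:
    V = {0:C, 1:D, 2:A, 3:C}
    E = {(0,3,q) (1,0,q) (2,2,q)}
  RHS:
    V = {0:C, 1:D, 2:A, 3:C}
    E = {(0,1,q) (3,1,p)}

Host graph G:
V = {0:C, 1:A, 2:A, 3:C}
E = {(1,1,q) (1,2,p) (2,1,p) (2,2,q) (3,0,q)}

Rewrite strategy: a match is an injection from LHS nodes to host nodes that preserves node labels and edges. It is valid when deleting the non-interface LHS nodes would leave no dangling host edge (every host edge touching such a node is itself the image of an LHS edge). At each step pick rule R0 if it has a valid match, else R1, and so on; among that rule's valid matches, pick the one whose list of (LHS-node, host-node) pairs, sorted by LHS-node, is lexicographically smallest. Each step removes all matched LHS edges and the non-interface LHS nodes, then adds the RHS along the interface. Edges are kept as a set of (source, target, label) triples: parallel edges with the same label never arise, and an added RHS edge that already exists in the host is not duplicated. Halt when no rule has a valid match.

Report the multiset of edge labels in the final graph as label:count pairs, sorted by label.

[0] host  ⇒  4 nodes, 5 edges  {1-q->1 1-p->2 2-p->1 2-q->2 3-q->0}
[1] R1 @ {0↦0, 1↦1, 2↦2}  ⇒  4 nodes, 3 edges  {1-q->1 2-p->1 3-q->0}
[2] R1 @ {0↦0, 1↦2, 2↦1}  ⇒  4 nodes, 1 edges  {3-q->0}
final graph: no rule applies after step 2
NF edges: [(3, 0, 'q')]

Answer: q:1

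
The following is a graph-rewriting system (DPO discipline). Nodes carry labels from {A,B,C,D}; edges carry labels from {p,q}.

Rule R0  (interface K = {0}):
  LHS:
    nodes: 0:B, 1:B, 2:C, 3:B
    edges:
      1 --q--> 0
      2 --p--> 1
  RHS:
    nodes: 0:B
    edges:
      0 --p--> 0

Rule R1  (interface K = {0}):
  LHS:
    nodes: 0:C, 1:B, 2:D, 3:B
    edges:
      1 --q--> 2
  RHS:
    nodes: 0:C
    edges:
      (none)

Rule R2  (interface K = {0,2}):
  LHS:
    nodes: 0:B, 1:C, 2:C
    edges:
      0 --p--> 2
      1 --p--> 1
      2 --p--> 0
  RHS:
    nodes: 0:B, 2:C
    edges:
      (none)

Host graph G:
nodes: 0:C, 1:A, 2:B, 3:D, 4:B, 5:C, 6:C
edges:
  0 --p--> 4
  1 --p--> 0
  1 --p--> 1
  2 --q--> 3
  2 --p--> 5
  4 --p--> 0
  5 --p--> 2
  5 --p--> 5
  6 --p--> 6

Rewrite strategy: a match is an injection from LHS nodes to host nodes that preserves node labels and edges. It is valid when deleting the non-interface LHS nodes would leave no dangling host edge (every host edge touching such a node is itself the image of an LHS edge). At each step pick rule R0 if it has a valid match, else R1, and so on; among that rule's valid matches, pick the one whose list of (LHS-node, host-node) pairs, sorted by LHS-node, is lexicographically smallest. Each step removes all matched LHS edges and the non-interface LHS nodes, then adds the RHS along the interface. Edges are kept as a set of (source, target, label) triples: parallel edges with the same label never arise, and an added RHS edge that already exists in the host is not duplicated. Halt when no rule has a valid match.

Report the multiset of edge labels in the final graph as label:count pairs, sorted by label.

Answer: p:2

Steps:
start.  V:7 E:9  edges: 0-p->4 1-p->0 1-p->1 2-q->3 2-p->5 4-p->0 5-p->2 5-p->5 6-p->6
1. fire R2 via {0↦2, 1↦6, 2↦5}  →  V:6 E:6  edges: 0-p->4 1-p->0 1-p->1 2-q->3 4-p->0 5-p->5
2. fire R2 via {0↦4, 1↦5, 2↦0}  →  V:5 E:3  edges: 1-p->0 1-p->1 2-q->3
3. fire R1 via {0↦0, 1↦2, 2↦3, 3↦4}  →  V:2 E:2  edges: 1-p->0 1-p->1
halt: no rule applies after step 3
NF edges: [(1, 0, 'p'), (1, 1, 'p')]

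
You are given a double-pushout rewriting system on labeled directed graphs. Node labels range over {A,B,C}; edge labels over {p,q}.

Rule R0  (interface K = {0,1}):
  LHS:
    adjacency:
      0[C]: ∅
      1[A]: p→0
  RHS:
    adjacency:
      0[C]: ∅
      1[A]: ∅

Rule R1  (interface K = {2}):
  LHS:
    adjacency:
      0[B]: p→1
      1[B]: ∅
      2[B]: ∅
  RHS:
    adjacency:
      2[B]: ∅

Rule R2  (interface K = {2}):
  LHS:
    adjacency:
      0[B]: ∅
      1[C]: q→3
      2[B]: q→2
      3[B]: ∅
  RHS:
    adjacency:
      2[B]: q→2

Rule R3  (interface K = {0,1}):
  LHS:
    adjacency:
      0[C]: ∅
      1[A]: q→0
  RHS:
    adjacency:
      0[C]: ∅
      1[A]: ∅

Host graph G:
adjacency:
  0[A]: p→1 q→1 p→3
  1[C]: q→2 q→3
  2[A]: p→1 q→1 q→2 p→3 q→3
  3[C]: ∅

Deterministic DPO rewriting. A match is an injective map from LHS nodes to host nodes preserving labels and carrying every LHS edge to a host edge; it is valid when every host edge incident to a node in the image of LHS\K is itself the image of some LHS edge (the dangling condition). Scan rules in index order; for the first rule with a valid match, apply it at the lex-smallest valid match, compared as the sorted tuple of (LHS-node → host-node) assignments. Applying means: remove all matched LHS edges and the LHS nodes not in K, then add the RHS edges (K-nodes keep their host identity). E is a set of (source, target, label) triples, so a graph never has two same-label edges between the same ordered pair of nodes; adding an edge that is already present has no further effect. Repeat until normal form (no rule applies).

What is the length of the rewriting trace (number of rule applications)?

start.  V:4 E:10  edges: 0-p->1 0-q->1 0-p->3 1-q->2 1-q->3 2-p->1 2-q->1 2-q->2 2-p->3 2-q->3
1. fire R0 via {0↦1, 1↦0}  →  V:4 E:9  edges: 0-q->1 0-p->3 1-q->2 1-q->3 2-p->1 2-q->1 2-q->2 2-p->3 2-q->3
2. fire R0 via {0↦1, 1↦2}  →  V:4 E:8  edges: 0-q->1 0-p->3 1-q->2 1-q->3 2-q->1 2-q->2 2-p->3 2-q->3
3. fire R0 via {0↦3, 1↦0}  →  V:4 E:7  edges: 0-q->1 1-q->2 1-q->3 2-q->1 2-q->2 2-p->3 2-q->3
4. fire R0 via {0↦3, 1↦2}  →  V:4 E:6  edges: 0-q->1 1-q->2 1-q->3 2-q->1 2-q->2 2-q->3
5. fire R3 via {0↦1, 1↦0}  →  V:4 E:5  edges: 1-q->2 1-q->3 2-q->1 2-q->2 2-q->3
6. fire R3 via {0↦1, 1↦2}  →  V:4 E:4  edges: 1-q->2 1-q->3 2-q->2 2-q->3
7. fire R3 via {0↦3, 1↦2}  →  V:4 E:3  edges: 1-q->2 1-q->3 2-q->2
halt: no rule applies after step 7

Answer: 7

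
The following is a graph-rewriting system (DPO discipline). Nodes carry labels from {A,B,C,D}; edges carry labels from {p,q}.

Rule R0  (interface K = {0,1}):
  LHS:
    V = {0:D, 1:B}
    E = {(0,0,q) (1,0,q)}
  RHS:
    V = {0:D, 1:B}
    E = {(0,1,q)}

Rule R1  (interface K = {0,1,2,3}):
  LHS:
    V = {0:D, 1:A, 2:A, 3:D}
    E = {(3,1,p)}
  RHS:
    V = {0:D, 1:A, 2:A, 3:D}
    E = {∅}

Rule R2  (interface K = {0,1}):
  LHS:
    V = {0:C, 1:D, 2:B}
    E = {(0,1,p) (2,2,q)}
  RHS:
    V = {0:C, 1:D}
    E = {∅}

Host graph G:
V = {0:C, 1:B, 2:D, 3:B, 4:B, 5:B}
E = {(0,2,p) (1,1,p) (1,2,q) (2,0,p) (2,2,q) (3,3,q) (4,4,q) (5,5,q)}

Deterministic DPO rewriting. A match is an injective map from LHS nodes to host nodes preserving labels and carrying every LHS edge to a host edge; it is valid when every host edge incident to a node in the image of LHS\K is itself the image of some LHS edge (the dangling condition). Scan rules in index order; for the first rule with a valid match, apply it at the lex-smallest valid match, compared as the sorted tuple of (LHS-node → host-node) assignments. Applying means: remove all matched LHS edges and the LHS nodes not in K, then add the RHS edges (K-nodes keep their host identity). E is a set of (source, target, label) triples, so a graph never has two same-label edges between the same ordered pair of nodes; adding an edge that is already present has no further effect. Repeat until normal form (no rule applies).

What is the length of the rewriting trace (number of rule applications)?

Answer: 2

Steps:
[0] host  ⇒  6 nodes, 8 edges  {0-p->2 1-p->1 1-q->2 2-p->0 2-q->2 3-q->3 4-q->4 5-q->5}
[1] R0 @ {0↦2, 1↦1}  ⇒  6 nodes, 7 edges  {0-p->2 1-p->1 2-p->0 2-q->1 3-q->3 4-q->4 5-q->5}
[2] R2 @ {0↦0, 1↦2, 2↦3}  ⇒  5 nodes, 5 edges  {1-p->1 2-p->0 2-q->1 4-q->4 5-q->5}
final graph: no rule applies after step 2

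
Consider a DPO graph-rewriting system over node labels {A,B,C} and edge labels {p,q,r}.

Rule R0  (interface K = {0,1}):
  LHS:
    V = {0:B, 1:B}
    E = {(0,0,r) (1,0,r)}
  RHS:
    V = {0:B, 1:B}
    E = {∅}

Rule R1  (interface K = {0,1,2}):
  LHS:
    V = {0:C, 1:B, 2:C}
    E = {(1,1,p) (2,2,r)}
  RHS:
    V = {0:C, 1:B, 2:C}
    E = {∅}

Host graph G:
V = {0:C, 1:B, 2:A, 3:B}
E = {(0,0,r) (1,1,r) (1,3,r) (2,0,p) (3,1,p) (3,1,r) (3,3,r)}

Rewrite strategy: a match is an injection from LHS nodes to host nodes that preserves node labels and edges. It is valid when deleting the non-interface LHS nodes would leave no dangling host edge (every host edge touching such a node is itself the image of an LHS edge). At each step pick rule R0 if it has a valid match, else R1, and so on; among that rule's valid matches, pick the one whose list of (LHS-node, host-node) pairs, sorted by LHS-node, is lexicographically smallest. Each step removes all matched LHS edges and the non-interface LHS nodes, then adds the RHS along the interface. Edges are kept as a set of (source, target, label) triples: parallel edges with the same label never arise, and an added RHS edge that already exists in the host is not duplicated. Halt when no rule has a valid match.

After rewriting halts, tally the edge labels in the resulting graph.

start.  V:4 E:7  edges: 0-r->0 1-r->1 1-r->3 2-p->0 3-p->1 3-r->1 3-r->3
1. fire R0 via {0↦1, 1↦3}  →  V:4 E:5  edges: 0-r->0 1-r->3 2-p->0 3-p->1 3-r->3
2. fire R0 via {0↦3, 1↦1}  →  V:4 E:3  edges: 0-r->0 2-p->0 3-p->1
normal form: no rule applies after step 2
NF edges: [(0, 0, 'r'), (2, 0, 'p'), (3, 1, 'p')]

Answer: p:2 r:1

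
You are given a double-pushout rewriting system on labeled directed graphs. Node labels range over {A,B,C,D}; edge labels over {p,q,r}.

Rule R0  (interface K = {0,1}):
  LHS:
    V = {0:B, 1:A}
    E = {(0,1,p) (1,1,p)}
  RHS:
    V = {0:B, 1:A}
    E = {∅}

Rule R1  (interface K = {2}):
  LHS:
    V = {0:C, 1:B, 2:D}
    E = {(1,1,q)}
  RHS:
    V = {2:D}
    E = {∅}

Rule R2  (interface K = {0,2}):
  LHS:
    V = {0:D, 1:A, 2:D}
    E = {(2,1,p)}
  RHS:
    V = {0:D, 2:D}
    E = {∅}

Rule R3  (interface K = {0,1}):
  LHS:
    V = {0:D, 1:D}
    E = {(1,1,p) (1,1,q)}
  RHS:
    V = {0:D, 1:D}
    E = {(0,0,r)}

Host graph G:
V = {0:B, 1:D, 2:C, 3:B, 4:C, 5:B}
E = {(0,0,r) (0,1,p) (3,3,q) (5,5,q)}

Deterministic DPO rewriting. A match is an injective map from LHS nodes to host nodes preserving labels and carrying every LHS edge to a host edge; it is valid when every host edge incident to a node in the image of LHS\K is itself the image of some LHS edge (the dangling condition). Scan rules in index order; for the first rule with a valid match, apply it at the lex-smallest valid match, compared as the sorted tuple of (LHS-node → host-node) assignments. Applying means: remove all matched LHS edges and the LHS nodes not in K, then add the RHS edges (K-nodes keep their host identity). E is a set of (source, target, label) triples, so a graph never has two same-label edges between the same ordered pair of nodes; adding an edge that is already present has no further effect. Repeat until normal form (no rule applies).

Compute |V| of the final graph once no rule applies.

Answer: 2

Rewrite trace:
start.  V:6 E:4  edges: 0-r->0 0-p->1 3-q->3 5-q->5
1. fire R1 via {0↦2, 1↦3, 2↦1}  →  V:4 E:3  edges: 0-r->0 0-p->1 5-q->5
2. fire R1 via {0↦4, 1↦5, 2↦1}  →  V:2 E:2  edges: 0-r->0 0-p->1
halt: no rule applies after step 2
NF nodes: {0:B, 1:D}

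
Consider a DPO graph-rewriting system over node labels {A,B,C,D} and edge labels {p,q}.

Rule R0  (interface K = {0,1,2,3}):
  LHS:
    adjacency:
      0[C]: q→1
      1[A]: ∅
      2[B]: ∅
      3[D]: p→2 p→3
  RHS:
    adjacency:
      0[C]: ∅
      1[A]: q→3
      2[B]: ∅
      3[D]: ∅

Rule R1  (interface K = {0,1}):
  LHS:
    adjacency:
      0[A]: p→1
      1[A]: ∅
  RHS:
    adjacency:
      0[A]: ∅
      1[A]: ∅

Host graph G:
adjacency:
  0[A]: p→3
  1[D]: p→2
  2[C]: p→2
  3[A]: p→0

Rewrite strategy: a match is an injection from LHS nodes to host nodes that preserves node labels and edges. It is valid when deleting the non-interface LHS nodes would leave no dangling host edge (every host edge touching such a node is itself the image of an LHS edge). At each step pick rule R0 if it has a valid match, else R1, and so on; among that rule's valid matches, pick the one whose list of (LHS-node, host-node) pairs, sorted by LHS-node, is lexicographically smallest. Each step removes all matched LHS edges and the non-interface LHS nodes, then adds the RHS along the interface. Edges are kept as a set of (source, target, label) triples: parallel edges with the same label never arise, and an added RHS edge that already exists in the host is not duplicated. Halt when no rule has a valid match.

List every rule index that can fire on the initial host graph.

Answer: [R1]

Rewrite trace:
R0: no valid match — LHS pattern not found
R1: 2 valid matches — {0↦0, 1↦3}, {0↦3, 1↦0}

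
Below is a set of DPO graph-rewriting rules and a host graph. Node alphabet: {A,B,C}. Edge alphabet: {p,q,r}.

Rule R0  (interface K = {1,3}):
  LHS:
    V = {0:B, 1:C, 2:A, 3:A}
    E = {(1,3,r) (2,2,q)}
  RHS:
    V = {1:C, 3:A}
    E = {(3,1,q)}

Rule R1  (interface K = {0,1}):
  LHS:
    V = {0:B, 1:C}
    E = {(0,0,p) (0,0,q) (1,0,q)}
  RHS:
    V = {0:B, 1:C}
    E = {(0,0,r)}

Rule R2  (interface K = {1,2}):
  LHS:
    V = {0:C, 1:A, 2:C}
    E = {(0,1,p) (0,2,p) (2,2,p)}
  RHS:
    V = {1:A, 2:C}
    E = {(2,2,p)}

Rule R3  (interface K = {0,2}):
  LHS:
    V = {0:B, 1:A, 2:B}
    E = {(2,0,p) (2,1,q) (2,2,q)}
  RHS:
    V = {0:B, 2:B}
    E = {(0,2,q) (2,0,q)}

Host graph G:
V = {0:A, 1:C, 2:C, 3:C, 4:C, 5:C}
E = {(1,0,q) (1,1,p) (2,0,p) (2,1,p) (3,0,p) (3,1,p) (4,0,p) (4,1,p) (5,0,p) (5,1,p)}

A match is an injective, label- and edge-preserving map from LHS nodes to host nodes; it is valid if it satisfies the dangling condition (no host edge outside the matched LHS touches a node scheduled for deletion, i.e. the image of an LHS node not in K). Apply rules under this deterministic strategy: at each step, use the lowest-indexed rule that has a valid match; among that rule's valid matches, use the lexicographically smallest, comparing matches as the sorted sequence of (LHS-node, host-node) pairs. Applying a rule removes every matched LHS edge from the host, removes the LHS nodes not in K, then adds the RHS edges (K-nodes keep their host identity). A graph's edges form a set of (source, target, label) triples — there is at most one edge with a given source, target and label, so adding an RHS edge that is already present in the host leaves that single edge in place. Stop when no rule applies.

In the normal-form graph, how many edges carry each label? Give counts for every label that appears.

start.  V:6 E:10  edges: 1-q->0 1-p->1 2-p->0 2-p->1 3-p->0 3-p->1 4-p->0 4-p->1 5-p->0 5-p->1
1. fire R2 via {0↦2, 1↦0, 2↦1}  →  V:5 E:8  edges: 1-q->0 1-p->1 3-p->0 3-p->1 4-p->0 4-p->1 5-p->0 5-p->1
2. fire R2 via {0↦3, 1↦0, 2↦1}  →  V:4 E:6  edges: 1-q->0 1-p->1 4-p->0 4-p->1 5-p->0 5-p->1
3. fire R2 via {0↦4, 1↦0, 2↦1}  →  V:3 E:4  edges: 1-q->0 1-p->1 5-p->0 5-p->1
4. fire R2 via {0↦5, 1↦0, 2↦1}  →  V:2 E:2  edges: 1-q->0 1-p->1
normal form: no rule applies after step 4
NF edges: [(1, 0, 'q'), (1, 1, 'p')]

Answer: p:1 q:1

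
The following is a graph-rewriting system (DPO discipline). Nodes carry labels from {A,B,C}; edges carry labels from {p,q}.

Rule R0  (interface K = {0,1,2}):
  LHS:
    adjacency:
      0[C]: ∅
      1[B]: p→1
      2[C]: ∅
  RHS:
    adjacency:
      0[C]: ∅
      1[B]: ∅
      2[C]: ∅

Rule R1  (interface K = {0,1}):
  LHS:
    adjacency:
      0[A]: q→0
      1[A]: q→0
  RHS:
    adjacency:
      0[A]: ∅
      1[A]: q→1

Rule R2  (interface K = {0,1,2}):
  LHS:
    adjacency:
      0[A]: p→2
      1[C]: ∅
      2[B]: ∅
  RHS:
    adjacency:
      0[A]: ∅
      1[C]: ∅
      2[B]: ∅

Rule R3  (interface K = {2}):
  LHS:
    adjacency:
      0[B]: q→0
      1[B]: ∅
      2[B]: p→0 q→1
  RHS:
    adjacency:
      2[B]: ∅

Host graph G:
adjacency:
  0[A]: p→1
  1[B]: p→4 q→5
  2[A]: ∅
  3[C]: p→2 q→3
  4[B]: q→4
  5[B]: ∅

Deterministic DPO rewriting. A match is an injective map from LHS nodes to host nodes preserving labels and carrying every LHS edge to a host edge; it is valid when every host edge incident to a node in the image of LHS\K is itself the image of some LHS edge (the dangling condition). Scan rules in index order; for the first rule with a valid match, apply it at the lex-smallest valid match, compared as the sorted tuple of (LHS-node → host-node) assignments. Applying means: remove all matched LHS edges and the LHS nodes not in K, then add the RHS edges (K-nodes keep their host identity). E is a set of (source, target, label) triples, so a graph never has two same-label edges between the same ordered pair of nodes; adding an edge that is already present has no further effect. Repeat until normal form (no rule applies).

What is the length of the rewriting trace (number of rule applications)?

Answer: 2

Steps:
start.  V:6 E:6  edges: 0-p->1 1-p->4 1-q->5 3-p->2 3-q->3 4-q->4
1. fire R2 via {0↦0, 1↦3, 2↦1}  →  V:6 E:5  edges: 1-p->4 1-q->5 3-p->2 3-q->3 4-q->4
2. fire R3 via {0↦4, 1↦5, 2↦1}  →  V:4 E:2  edges: 3-p->2 3-q->3
halt: no rule applies after step 2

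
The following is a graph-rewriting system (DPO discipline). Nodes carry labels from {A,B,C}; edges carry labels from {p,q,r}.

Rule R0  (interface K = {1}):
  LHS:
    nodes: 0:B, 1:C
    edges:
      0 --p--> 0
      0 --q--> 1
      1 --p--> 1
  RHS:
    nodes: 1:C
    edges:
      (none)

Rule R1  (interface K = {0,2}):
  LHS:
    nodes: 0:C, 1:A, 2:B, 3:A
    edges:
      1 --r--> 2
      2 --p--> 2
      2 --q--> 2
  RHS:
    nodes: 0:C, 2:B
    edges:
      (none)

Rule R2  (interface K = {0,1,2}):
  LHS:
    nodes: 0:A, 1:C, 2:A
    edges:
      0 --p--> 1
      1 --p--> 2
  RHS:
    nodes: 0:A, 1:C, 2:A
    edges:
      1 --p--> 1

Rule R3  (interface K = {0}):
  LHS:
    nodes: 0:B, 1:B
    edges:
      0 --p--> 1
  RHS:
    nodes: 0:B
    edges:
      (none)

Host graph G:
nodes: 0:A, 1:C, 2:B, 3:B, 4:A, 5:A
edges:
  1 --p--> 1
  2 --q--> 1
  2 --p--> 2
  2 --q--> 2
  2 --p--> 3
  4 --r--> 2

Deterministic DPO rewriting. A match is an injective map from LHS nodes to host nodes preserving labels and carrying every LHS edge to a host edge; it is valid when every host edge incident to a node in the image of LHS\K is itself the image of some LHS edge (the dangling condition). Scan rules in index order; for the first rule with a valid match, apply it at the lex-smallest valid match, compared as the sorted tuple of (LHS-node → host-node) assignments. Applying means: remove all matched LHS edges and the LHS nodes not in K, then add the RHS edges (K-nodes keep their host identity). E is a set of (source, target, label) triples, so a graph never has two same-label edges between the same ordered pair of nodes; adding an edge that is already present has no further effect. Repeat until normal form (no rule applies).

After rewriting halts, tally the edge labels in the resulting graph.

Answer: p:1 q:1

Rewrite trace:
[0] host  ⇒  6 nodes, 6 edges  {1-p->1 2-q->1 2-p->2 2-q->2 2-p->3 4-r->2}
[1] R1 @ {0↦1, 1↦4, 2↦2, 3↦0}  ⇒  4 nodes, 3 edges  {1-p->1 2-q->1 2-p->3}
[2] R3 @ {0↦2, 1↦3}  ⇒  3 nodes, 2 edges  {1-p->1 2-q->1}
normal form: no rule applies after step 2
NF edges: [(1, 1, 'p'), (2, 1, 'q')]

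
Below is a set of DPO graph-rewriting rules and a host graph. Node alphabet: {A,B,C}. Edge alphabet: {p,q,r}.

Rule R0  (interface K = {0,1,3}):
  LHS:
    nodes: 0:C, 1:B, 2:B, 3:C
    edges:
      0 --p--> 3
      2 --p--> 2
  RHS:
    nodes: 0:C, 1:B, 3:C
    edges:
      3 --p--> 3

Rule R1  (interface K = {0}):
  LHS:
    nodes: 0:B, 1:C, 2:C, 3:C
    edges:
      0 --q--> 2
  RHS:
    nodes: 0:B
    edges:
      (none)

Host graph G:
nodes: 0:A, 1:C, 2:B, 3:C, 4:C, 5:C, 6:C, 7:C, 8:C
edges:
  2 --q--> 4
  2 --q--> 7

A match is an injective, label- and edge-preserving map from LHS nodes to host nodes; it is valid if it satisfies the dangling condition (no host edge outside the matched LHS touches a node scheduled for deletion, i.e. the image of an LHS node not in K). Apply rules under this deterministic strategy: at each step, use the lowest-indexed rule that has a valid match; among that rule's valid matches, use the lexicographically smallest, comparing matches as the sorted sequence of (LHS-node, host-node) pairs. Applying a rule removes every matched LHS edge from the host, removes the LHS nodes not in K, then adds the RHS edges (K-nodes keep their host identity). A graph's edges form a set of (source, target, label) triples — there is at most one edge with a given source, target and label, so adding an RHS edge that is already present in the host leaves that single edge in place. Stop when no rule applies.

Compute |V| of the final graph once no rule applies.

initial: |V|=9 |E|=2  E = 2-q->4 2-q->7
step 1: apply R1 at {0↦2, 1↦1, 2↦4, 3↦3}  → |V|=6 |E|=1  E = 2-q->7
step 2: apply R1 at {0↦2, 1↦5, 2↦7, 3↦6}  → |V|=3 |E|=0  E = ∅
halt: no rule applies after step 2
NF nodes: {0:A, 2:B, 8:C}

Answer: 3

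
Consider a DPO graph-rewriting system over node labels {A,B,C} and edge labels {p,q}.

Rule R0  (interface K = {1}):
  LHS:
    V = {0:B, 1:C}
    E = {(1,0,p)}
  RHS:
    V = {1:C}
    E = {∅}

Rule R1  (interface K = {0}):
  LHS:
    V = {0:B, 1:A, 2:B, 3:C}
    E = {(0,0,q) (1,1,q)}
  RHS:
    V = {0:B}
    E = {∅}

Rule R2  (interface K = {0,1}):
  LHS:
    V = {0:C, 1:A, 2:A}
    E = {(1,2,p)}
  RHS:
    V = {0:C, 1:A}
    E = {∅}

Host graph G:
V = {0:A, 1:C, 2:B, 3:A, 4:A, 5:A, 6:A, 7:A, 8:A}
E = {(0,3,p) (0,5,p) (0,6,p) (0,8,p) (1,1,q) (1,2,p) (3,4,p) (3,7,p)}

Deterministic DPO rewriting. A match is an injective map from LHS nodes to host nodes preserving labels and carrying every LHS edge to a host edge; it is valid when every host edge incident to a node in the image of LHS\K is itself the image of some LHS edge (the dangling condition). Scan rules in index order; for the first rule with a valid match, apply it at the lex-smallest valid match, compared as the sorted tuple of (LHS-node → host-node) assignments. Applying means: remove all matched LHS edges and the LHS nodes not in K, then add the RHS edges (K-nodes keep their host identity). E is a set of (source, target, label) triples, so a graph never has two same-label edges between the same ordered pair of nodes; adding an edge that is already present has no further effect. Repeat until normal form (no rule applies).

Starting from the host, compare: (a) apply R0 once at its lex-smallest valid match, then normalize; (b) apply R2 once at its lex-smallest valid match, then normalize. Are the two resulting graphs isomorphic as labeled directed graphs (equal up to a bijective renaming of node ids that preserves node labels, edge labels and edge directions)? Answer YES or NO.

branch R0-first: apply at {0↦2, 1↦1} → |E|=7, then 6 more step(s) → NF |V|=2 |E|=1 V={0:A, 1:C} E=1-q->1
branch R2-first: apply at {0↦1, 1↦0, 2↦5} → |E|=7, then 6 more step(s) → NF |V|=2 |E|=1 V={0:A, 1:C} E=1-q->1
graphs isomorphic (equal up to label-preserving node renaming)

Answer: YES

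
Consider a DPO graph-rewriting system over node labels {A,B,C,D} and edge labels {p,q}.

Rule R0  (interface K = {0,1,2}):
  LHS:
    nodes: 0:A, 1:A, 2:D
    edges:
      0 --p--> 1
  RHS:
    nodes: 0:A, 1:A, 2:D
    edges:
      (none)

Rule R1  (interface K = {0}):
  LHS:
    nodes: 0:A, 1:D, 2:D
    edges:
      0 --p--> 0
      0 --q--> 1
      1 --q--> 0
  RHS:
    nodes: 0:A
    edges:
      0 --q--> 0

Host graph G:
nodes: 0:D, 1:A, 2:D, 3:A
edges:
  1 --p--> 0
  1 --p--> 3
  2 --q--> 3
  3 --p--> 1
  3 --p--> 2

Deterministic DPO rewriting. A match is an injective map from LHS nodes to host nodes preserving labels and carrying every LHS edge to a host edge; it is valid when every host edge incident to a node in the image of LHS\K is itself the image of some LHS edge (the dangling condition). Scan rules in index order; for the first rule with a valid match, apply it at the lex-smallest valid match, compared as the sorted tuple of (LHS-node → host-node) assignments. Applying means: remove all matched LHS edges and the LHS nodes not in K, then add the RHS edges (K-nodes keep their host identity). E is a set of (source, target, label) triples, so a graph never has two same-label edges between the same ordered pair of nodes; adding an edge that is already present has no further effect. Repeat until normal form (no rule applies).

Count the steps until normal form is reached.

Answer: 2

Derivation:
[0] host  ⇒  4 nodes, 5 edges  {1-p->0 1-p->3 2-q->3 3-p->1 3-p->2}
[1] R0 @ {0↦1, 1↦3, 2↦0}  ⇒  4 nodes, 4 edges  {1-p->0 2-q->3 3-p->1 3-p->2}
[2] R0 @ {0↦3, 1↦1, 2↦0}  ⇒  4 nodes, 3 edges  {1-p->0 2-q->3 3-p->2}
halt: no rule applies after step 2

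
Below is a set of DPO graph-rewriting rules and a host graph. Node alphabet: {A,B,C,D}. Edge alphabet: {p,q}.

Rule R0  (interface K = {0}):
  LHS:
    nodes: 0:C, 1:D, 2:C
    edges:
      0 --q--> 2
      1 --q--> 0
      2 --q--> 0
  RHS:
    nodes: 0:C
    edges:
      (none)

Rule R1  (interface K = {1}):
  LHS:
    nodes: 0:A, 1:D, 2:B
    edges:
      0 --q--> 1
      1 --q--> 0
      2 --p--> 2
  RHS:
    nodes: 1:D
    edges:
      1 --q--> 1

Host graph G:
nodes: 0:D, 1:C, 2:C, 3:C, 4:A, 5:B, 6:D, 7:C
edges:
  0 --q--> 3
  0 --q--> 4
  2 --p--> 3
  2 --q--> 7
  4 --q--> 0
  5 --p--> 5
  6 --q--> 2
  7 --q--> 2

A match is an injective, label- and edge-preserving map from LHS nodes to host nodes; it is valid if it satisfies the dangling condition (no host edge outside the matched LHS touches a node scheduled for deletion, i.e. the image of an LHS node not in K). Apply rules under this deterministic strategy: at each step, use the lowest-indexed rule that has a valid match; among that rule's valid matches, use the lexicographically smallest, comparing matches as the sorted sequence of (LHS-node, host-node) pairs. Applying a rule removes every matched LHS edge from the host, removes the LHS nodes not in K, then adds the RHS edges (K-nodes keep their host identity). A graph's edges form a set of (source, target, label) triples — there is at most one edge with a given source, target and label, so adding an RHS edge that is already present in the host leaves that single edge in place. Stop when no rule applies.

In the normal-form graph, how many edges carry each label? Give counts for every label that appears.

Answer: p:1 q:2

Derivation:
[0] host  ⇒  8 nodes, 8 edges  {0-q->3 0-q->4 2-p->3 2-q->7 4-q->0 5-p->5 6-q->2 7-q->2}
[1] R0 @ {0↦2, 1↦6, 2↦7}  ⇒  6 nodes, 5 edges  {0-q->3 0-q->4 2-p->3 4-q->0 5-p->5}
[2] R1 @ {0↦4, 1↦0, 2↦5}  ⇒  4 nodes, 3 edges  {0-q->0 0-q->3 2-p->3}
normal form: no rule applies after step 2
NF edges: [(0, 0, 'q'), (0, 3, 'q'), (2, 3, 'p')]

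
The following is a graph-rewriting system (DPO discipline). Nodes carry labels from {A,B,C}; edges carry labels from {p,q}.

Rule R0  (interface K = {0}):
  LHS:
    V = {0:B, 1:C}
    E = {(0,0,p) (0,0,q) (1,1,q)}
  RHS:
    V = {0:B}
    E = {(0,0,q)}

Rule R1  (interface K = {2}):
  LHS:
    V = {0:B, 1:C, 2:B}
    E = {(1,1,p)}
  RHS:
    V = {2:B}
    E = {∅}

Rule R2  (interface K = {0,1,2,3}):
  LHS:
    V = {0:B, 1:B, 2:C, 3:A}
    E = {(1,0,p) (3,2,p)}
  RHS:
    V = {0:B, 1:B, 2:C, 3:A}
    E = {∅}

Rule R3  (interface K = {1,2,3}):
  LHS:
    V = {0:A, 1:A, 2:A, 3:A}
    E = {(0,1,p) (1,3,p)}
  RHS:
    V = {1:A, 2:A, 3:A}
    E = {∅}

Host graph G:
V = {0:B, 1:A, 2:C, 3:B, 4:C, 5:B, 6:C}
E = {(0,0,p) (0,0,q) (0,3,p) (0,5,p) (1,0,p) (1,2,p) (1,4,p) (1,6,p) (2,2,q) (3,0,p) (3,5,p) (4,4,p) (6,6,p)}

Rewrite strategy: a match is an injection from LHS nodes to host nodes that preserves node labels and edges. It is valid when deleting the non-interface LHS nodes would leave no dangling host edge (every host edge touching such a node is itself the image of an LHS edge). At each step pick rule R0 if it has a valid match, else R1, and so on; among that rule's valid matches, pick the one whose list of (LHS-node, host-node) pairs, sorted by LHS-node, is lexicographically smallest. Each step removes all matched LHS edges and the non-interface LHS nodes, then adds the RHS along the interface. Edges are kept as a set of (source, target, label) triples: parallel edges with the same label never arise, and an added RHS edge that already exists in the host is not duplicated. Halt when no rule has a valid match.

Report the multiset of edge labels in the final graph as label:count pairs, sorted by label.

Answer: p:4 q:1

Rewrite trace:
[0] host  ⇒  7 nodes, 13 edges  {0-p->0 0-q->0 0-p->3 0-p->5 1-p->0 1-p->2 1-p->4 1-p->6 2-q->2 3-p->0 3-p->5 4-p->4 6-p->6}
[1] R2 @ {0↦0, 1↦3, 2↦2, 3↦1}  ⇒  7 nodes, 11 edges  {0-p->0 0-q->0 0-p->3 0-p->5 1-p->0 1-p->4 1-p->6 2-q->2 3-p->5 4-p->4 6-p->6}
[2] R0 @ {0↦0, 1↦2}  ⇒  6 nodes, 9 edges  {0-q->0 0-p->3 0-p->5 1-p->0 1-p->4 1-p->6 3-p->5 4-p->4 6-p->6}
[3] R2 @ {0↦3, 1↦0, 2↦4, 3↦1}  ⇒  6 nodes, 7 edges  {0-q->0 0-p->5 1-p->0 1-p->6 3-p->5 4-p->4 6-p->6}
[4] R2 @ {0↦5, 1↦0, 2↦6, 3↦1}  ⇒  6 nodes, 5 edges  {0-q->0 1-p->0 3-p->5 4-p->4 6-p->6}
normal form: no rule applies after step 4
NF edges: [(0, 0, 'q'), (1, 0, 'p'), (3, 5, 'p'), (4, 4, 'p'), (6, 6, 'p')]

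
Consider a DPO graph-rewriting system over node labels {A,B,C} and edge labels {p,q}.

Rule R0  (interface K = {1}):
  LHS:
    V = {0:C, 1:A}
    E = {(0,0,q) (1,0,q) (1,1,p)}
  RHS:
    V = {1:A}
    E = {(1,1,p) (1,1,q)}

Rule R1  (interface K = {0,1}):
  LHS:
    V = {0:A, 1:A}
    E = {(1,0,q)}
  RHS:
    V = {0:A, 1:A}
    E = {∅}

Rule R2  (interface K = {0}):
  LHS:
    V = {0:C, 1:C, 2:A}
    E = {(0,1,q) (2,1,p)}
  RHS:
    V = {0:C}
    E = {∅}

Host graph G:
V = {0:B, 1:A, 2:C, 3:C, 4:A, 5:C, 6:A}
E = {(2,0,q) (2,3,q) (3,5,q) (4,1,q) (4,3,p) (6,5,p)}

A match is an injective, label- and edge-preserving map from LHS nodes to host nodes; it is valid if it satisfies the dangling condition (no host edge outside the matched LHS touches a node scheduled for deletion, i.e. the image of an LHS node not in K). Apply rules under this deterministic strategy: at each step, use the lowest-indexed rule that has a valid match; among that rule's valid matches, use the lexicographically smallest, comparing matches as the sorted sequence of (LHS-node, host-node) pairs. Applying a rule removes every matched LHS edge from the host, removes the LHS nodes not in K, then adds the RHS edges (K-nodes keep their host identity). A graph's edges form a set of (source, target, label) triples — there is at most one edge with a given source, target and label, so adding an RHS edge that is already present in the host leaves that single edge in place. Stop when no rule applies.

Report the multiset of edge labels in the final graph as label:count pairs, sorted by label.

start.  V:7 E:6  edges: 2-q->0 2-q->3 3-q->5 4-q->1 4-p->3 6-p->5
1. fire R1 via {0↦1, 1↦4}  →  V:7 E:5  edges: 2-q->0 2-q->3 3-q->5 4-p->3 6-p->5
2. fire R2 via {0↦3, 1↦5, 2↦6}  →  V:5 E:3  edges: 2-q->0 2-q->3 4-p->3
3. fire R2 via {0↦2, 1↦3, 2↦4}  →  V:3 E:1  edges: 2-q->0
final graph: no rule applies after step 3
NF edges: [(2, 0, 'q')]

Answer: q:1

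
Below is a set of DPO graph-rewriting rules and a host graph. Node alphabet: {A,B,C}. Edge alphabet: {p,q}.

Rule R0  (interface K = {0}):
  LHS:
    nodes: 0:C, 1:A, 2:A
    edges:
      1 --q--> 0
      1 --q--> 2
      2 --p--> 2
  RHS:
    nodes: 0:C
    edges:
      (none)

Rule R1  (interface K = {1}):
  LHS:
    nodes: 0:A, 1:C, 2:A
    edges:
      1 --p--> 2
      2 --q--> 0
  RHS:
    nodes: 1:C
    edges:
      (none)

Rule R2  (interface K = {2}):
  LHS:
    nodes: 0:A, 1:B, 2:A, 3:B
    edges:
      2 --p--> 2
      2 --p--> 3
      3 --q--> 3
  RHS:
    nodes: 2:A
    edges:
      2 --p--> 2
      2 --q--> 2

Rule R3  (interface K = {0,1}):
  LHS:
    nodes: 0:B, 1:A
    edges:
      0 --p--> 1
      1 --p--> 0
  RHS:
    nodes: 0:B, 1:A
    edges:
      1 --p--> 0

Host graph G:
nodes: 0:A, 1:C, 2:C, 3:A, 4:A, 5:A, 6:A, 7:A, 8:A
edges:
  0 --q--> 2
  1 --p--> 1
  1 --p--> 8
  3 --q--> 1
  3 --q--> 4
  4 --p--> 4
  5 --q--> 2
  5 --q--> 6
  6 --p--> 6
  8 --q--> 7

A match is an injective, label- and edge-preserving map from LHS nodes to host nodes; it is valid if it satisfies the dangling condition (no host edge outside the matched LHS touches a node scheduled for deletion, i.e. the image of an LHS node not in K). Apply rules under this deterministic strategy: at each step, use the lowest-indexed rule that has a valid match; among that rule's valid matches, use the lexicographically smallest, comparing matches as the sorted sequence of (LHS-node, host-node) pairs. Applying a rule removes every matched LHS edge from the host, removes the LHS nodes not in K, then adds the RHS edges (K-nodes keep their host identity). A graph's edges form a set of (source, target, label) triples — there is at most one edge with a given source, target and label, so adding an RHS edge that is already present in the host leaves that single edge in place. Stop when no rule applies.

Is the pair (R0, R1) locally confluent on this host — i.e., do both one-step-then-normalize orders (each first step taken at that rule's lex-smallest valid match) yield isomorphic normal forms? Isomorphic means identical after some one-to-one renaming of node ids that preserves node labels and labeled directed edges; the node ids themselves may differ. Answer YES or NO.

Answer: YES

Derivation:
branch R0-first: apply at {0↦1, 1↦3, 2↦4} → |E|=7, then 2 more step(s) → NF |V|=3 |E|=2 V={0:A, 1:C, 2:C} E=0-q->2 1-p->1
branch R1-first: apply at {0↦7, 1↦1, 2↦8} → |E|=8, then 2 more step(s) → NF |V|=3 |E|=2 V={0:A, 1:C, 2:C} E=0-q->2 1-p->1
graphs isomorphic (equal up to label-preserving node renaming)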